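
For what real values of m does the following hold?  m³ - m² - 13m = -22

m = -3.8541 or m = 2 or m = 2.8541

Rearrange: m³ - m² - 13m + 22 = 0.
Possible rational roots are divisors of 22. Testing m = 2 gives 0, so (m - 2) is a factor.
Divide: m³ - m² - 13m + 22 = (m - 2)(m² + m - 11).
Apply the quadratic formula to m² + m - 11 = 0: m = (-1 ± √45)/2, i.e. m ≈ 2.8541 or m ≈ -3.8541.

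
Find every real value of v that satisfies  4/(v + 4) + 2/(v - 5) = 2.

Multiply both sides by (v + 4)(v - 5):
4(v - 5) + 2(v + 4) = 2(v + 4)(v - 5).
Expand and collect terms: 2v² - 8v - 28 = 0.
By the quadratic formula, v = (8 ± √288) / 4, so v ≈ 6.2426 or v ≈ -2.2426.
Neither value makes a denominator zero (v ≠ -4, v ≠ 5), so both are valid.

v = -2.2426 or v = 6.2426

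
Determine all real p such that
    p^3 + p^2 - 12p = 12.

p = -3.4641 or p = -1 or p = 3.4641

Rearrange: p^3 + p^2 - 12p - 12 = 0.
Possible rational roots are divisors of -12. Testing p = -1 gives 0, so (p + 1) is a factor.
Divide: p^3 + p^2 - 12p - 12 = (p + 1)(p^2 - 12).
Apply the quadratic formula to p^2 - 12 = 0: p = (0 +/- sqrt(48))/2, i.e. p ~= 3.4641 or p ~= -3.4641.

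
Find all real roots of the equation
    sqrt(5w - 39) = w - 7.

Square both sides: 5w - 39 = (w - 7)^2.
Expand and rearrange: w^2 - 19w + 88 = 0.
Solving gives w = 11 or w = 8.
Check each candidate in the original equation:
  w = 11: sqrt(16) = 4, while w - 7 = 4 — valid.
  w = 8: sqrt(1) = 1, while w - 7 = 1 — valid.

w = 8 or w = 11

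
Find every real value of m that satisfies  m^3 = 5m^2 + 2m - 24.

Rearrange: m^3 - 5m^2 - 2m + 24 = 0.
Possible rational roots are divisors of 24. Testing m = 3 gives 0, so (m - 3) is a factor.
Divide: m^3 - 5m^2 - 2m + 24 = (m - 3)(m^2 - 2m - 8).
Factor the quadratic: m = 4 or m = -2.

m = -2 or m = 3 or m = 4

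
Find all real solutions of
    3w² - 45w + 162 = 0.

Factor: 3(w - 9)(w - 6) = 0.
So w = 9 or w = 6.

w = 6 or w = 9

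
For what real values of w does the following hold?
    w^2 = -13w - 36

w = -9 or w = -4

Bring every term to one side: w^2 + 13w + 36 = 0.
Factor: (w + 4)(w + 9) = 0.
So w = -4 or w = -9.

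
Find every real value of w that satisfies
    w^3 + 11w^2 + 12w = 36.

Rearrange: w^3 + 11w^2 + 12w - 36 = 0.
Possible rational roots are divisors of -36. Testing w = -3 gives 0, so (w + 3) is a factor.
Divide: w^3 + 11w^2 + 12w - 36 = (w + 3)(w^2 + 8w - 12).
Apply the quadratic formula to w^2 + 8w - 12 = 0: w = (-8 +/- sqrt(112))/2, i.e. w ~= 1.2915 or w ~= -9.2915.

w = -9.2915 or w = -3 or w = 1.2915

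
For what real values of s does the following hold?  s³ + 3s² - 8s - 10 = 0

Possible rational roots are divisors of -10. Testing s = -1 gives 0, so (s + 1) is a factor.
Divide: s³ + 3s² - 8s - 10 = (s + 1)(s² + 2s - 10).
Apply the quadratic formula to s² + 2s - 10 = 0: s = (-2 ± √44)/2, i.e. s ≈ 2.3166 or s ≈ -4.3166.

s = -4.3166 or s = -1 or s = 2.3166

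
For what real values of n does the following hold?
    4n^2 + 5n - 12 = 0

Discriminant: (5)^2 - 4*4*(-12) = 217.
Quadratic formula: n = (-5 +/- sqrt(217)) / 8.
So n = -5/8 + sqrt(217)/8 ~= 1.2164 or n = -sqrt(217)/8 - 5/8 ~= -2.4664.

n = -2.4664 or n = 1.2164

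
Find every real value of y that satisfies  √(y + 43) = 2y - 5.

Square both sides: y + 43 = (2y - 5)².
Expand and rearrange: 4y² - 21y - 18 = 0.
Solving gives y = 6 or y = -0.75.
Check each candidate in the original equation:
  y = 6: √(49) = 7, while 2y - 5 = 7 — valid.
  y = -0.75: √(42.25) = 6.5, while 2y - 5 = -6.5 — extraneous.

y = 6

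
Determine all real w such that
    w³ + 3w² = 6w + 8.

w = -4 or w = -1 or w = 2

Rearrange: w³ + 3w² - 6w - 8 = 0.
Possible rational roots are divisors of -8. Testing w = -4 gives 0, so (w + 4) is a factor.
Divide: w³ + 3w² - 6w - 8 = (w + 4)(w² - w - 2).
Factor the quadratic: w = 2 or w = -1.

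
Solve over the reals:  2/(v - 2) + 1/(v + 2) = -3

Multiply both sides by (v - 2)(v + 2):
2(v + 2) + (v - 2) = -3(v - 2)(v + 2).
Expand and collect terms: -3v^2 - 3v + 10 = 0.
By the quadratic formula, v = (3 +/- sqrt(129)) / -6, so v ~= -2.393 or v ~= 1.393.
Neither value makes a denominator zero (v != 2, v != -2), so both are valid.

v = -2.393 or v = 1.393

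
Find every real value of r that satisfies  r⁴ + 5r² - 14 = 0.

Let u = r². The equation becomes u² + 5u - 14 = 0.
Factor: (u + 7)(u - 2) = 0, so u = -7 or u = 2.
r² = -7 < 0 has no real solution.
r² = 2 gives r = ±√(2) ≈ ±1.4142.

r = -1.4142 or r = 1.4142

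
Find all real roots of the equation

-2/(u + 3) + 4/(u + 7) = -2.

Multiply both sides by (u + 3)(u + 7):
-2(u + 7) + 4(u + 3) = -2(u + 3)(u + 7).
Expand and collect terms: -2u² - 22u - 40 = 0.
By the quadratic formula, u = (22 ± √164) / -4, so u ≈ -8.7016 or u ≈ -2.2984.
Neither value makes a denominator zero (u ≠ -3, u ≠ -7), so both are valid.

u = -8.7016 or u = -2.2984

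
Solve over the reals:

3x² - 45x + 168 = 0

Factor: 3(x - 7)(x - 8) = 0.
So x = 7 or x = 8.

x = 7 or x = 8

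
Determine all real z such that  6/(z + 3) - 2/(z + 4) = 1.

Multiply both sides by (z + 3)(z + 4):
6(z + 4) - 2(z + 3) = (z + 3)(z + 4).
Expand and collect terms: z² + 3z - 6 = 0.
By the quadratic formula, z = (-3 ± √33) / 2, so z ≈ 1.3723 or z ≈ -4.3723.
Neither value makes a denominator zero (z ≠ -3, z ≠ -4), so both are valid.

z = -4.3723 or z = 1.3723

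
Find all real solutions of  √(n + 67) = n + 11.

n = -3

Square both sides: n + 67 = (n + 11)².
Expand and rearrange: n² + 21n + 54 = 0.
Solving gives n = -3 or n = -18.
Check each candidate in the original equation:
  n = -3: √(64) = 8, while n + 11 = 8 — valid.
  n = -18: √(49) = 7, while n + 11 = -7 — extraneous.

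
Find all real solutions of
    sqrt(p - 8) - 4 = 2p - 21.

Isolate the radical: sqrt(p - 8) = 2p - 17.
Square both sides: p - 8 = (2p - 17)^2.
Expand and rearrange: 4p^2 - 69p + 297 = 0.
Solving gives p = 9 or p = 8.25.
Check each candidate in the original equation:
  p = 9: sqrt(1) = 1, while 2p - 17 = 1 — valid.
  p = 8.25: sqrt(0.25) = 0.5, while 2p - 17 = -0.5 — extraneous.

p = 9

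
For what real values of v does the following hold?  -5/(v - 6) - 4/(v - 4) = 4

Multiply both sides by (v - 6)(v - 4):
-5(v - 4) - 4(v - 6) = 4(v - 6)(v - 4).
Expand and collect terms: 4v² - 31v + 52 = 0.
By the quadratic formula, v = (31 ± √129) / 8, so v ≈ 5.2947 or v ≈ 2.4553.
Neither value makes a denominator zero (v ≠ 6, v ≠ 4), so both are valid.

v = 2.4553 or v = 5.2947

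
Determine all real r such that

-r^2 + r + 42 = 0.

Factor: -1(r - 7)(r + 6) = 0.
So r = 7 or r = -6.

r = -6 or r = 7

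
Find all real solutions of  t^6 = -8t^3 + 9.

t = -2.0801 or t = 1

Let u = t^3. The equation becomes u^2 + 8u - 9 = 0.
Factor: (u + 9)(u - 1) = 0, so u = -9 or u = 1.
t^3 = -9 gives t = -(9)^(1/3) ~= -2.0801.
t^3 = 1 gives t = 1.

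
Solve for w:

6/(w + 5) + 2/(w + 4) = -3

Multiply both sides by (w + 5)(w + 4):
6(w + 4) + 2(w + 5) = -3(w + 5)(w + 4).
Expand and collect terms: -3w² - 35w - 94 = 0.
By the quadratic formula, w = (35 ± √97) / -6, so w ≈ -7.4748 or w ≈ -4.1919.
Neither value makes a denominator zero (w ≠ -5, w ≠ -4), so both are valid.

w = -7.4748 or w = -4.1919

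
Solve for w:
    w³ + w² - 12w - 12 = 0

w = -3.4641 or w = -1 or w = 3.4641

Possible rational roots are divisors of -12. Testing w = -1 gives 0, so (w + 1) is a factor.
Divide: w³ + w² - 12w - 12 = (w + 1)(w² - 12).
Apply the quadratic formula to w² - 12 = 0: w = (0 ± √48)/2, i.e. w ≈ 3.4641 or w ≈ -3.4641.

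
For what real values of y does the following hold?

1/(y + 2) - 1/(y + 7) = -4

y = -6.7361 or y = -2.2639

Multiply both sides by (y + 2)(y + 7):
(y + 7) - (y + 2) = -4(y + 2)(y + 7).
Expand and collect terms: -4y^2 - 36y - 61 = 0.
By the quadratic formula, y = (36 +/- sqrt(320)) / -8, so y ~= -6.7361 or y ~= -2.2639.
Neither value makes a denominator zero (y != -2, y != -7), so both are valid.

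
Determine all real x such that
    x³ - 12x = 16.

x = -2 or x = 4

Rearrange: x³ - 12x - 16 = 0.
Possible rational roots are divisors of -16. Testing x = 4 gives 0, so (x - 4) is a factor.
Divide: x³ - 12x - 16 = (x - 4)(x² + 4x + 4).
The quadratic has the repeated root x = -2.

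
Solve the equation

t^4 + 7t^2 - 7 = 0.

t = -0.9421 or t = 0.9421

Let u = t^2. The equation becomes u^2 + 7u - 7 = 0.
By the quadratic formula, u = -7/2 + sqrt(77)/2 or u = -sqrt(77)/2 - 7/2.
t^2 = -7/2 + sqrt(77)/2 gives t = +/-sqrt(-7/2 + sqrt(77)/2) ~= +/-0.9421.
t^2 = -sqrt(77)/2 - 7/2 < 0 has no real solution.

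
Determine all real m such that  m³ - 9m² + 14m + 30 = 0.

m = -1.1623 or m = 5 or m = 5.1623

Possible rational roots are divisors of 30. Testing m = 5 gives 0, so (m - 5) is a factor.
Divide: m³ - 9m² + 14m + 30 = (m - 5)(m² - 4m - 6).
Apply the quadratic formula to m² - 4m - 6 = 0: m = (4 ± √40)/2, i.e. m ≈ 5.1623 or m ≈ -1.1623.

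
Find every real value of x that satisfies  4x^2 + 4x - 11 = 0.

x = -2.2321 or x = 1.2321

Discriminant: (4)^2 - 4*4*(-11) = 192.
Quadratic formula: x = (-4 +/- sqrt(192)) / 8.
So x = -1/2 + sqrt(3) ~= 1.2321 or x = -sqrt(3) - 1/2 ~= -2.2321.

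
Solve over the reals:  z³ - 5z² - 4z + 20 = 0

z = -2 or z = 2 or z = 5

Possible rational roots are divisors of 20. Testing z = 5 gives 0, so (z - 5) is a factor.
Divide: z³ - 5z² - 4z + 20 = (z - 5)(z² - 4).
Factor the quadratic: z = 2 or z = -2.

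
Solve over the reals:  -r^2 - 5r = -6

r = -6 or r = 1

Bring every term to one side: -r^2 - 5r + 6 = 0.
Factor: -1(r - 1)(r + 6) = 0.
So r = 1 or r = -6.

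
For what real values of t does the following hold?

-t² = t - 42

t = -7 or t = 6

Bring every term to one side: -t² - t + 42 = 0.
Factor: -1(t - 6)(t + 7) = 0.
So t = 6 or t = -7.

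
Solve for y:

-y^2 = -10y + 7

Rearrange to standard form: -y^2 + 10y - 7 = 0.
Discriminant: (10)^2 - 4*(-1)*(-7) = 72.
Quadratic formula: y = (-10 +/- sqrt(72)) / (-2).
So y = 5 - 3*sqrt(2) ~= 0.7574 or y = 3*sqrt(2) + 5 ~= 9.2426.

y = 0.7574 or y = 9.2426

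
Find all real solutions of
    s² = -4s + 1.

Rearrange to standard form: s² + 4s - 1 = 0.
Discriminant: (4)² − 4·1·(-1) = 20.
Quadratic formula: s = (-4 ± √20) / 2.
So s = -2 + √(5) ≈ 0.2361 or s = -√(5) - 2 ≈ -4.2361.

s = -4.2361 or s = 0.2361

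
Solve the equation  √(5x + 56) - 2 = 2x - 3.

Isolate the radical: √(5x + 56) = 2x - 1.
Square both sides: 5x + 56 = (2x - 1)².
Expand and rearrange: 4x² - 9x - 55 = 0.
Solving gives x = 5 or x = -2.75.
Check each candidate in the original equation:
  x = 5: √(81) = 9, while 2x - 1 = 9 — valid.
  x = -2.75: √(42.25) = 6.5, while 2x - 1 = -6.5 — extraneous.

x = 5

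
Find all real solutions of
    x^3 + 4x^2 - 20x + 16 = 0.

Possible rational roots are divisors of 16. Testing x = 2 gives 0, so (x - 2) is a factor.
Divide: x^3 + 4x^2 - 20x + 16 = (x - 2)(x^2 + 6x - 8).
Apply the quadratic formula to x^2 + 6x - 8 = 0: x = (-6 +/- sqrt(68))/2, i.e. x ~= 1.1231 or x ~= -7.1231.

x = -7.1231 or x = 1.1231 or x = 2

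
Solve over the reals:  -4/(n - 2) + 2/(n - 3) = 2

n = 0.5858 or n = 3.4142

Multiply both sides by (n - 2)(n - 3):
-4(n - 3) + 2(n - 2) = 2(n - 2)(n - 3).
Expand and collect terms: 2n² - 8n + 4 = 0.
By the quadratic formula, n = (8 ± √32) / 4, so n ≈ 3.4142 or n ≈ 0.5858.
Neither value makes a denominator zero (n ≠ 2, n ≠ 3), so both are valid.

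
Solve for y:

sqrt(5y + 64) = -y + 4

y = -3

Square both sides: 5y + 64 = (-y + 4)^2.
Expand and rearrange: y^2 - 13y - 48 = 0.
Solving gives y = 16 or y = -3.
Check each candidate in the original equation:
  y = 16: sqrt(144) = 12, while -y + 4 = -12 — extraneous.
  y = -3: sqrt(49) = 7, while -y + 4 = 7 — valid.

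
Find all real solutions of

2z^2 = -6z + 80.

Bring every term to one side: 2z^2 + 6z - 80 = 0.
Factor: 2(z + 8)(z - 5) = 0.
So z = -8 or z = 5.

z = -8 or z = 5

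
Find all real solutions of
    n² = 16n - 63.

Bring every term to one side: n² - 16n + 63 = 0.
Factor: (n - 7)(n - 9) = 0.
So n = 7 or n = 9.

n = 7 or n = 9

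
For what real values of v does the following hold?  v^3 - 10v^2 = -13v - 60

v = -1.772 or v = 5 or v = 6.772

Rearrange: v^3 - 10v^2 + 13v + 60 = 0.
Possible rational roots are divisors of 60. Testing v = 5 gives 0, so (v - 5) is a factor.
Divide: v^3 - 10v^2 + 13v + 60 = (v - 5)(v^2 - 5v - 12).
Apply the quadratic formula to v^2 - 5v - 12 = 0: v = (5 +/- sqrt(73))/2, i.e. v ~= 6.772 or v ~= -1.772.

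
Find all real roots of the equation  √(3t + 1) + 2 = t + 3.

Isolate the radical: √(3t + 1) = t + 1.
Square both sides: 3t + 1 = (t + 1)².
Expand and rearrange: t² - t = 0.
Solving gives t = 1 or t = 0.
Check each candidate in the original equation:
  t = 1: √(4) = 2, while t + 1 = 2 — valid.
  t = 0: √(1) = 1, while t + 1 = 1 — valid.

t = 0 or t = 1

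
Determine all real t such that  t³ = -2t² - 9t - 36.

Rearrange: t³ + 2t² + 9t + 36 = 0.
Possible rational roots are divisors of 36. Testing t = -3 gives 0, so (t + 3) is a factor.
Divide: t³ + 2t² + 9t + 36 = (t + 3)(t² - t + 12).
The quadratic t² - t + 12 has discriminant -47 < 0, so no further real roots.

t = -3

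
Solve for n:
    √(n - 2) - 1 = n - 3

Isolate the radical: √(n - 2) = n - 2.
Square both sides: n - 2 = (n - 2)².
Expand and rearrange: n² - 5n + 6 = 0.
Solving gives n = 3 or n = 2.
Check each candidate in the original equation:
  n = 3: √(1) = 1, while n - 2 = 1 — valid.
  n = 2: √(0) = 0, while n - 2 = 0 — valid.

n = 2 or n = 3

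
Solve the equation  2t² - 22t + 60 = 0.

t = 5 or t = 6

Factor: 2(t - 6)(t - 5) = 0.
So t = 6 or t = 5.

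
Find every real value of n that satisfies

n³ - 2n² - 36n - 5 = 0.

n = -5 or n = -0.1401 or n = 7.1401

Possible rational roots are divisors of -5. Testing n = -5 gives 0, so (n + 5) is a factor.
Divide: n³ - 2n² - 36n - 5 = (n + 5)(n² - 7n - 1).
Apply the quadratic formula to n² - 7n - 1 = 0: n = (7 ± √53)/2, i.e. n ≈ 7.1401 or n ≈ -0.1401.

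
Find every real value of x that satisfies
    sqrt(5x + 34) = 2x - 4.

x = 6

Square both sides: 5x + 34 = (2x - 4)^2.
Expand and rearrange: 4x^2 - 21x - 18 = 0.
Solving gives x = 6 or x = -0.75.
Check each candidate in the original equation:
  x = 6: sqrt(64) = 8, while 2x - 4 = 8 — valid.
  x = -0.75: sqrt(30.25) = 5.5, while 2x - 4 = -5.5 — extraneous.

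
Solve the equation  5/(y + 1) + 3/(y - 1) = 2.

Multiply both sides by (y + 1)(y - 1):
5(y - 1) + 3(y + 1) = 2(y + 1)(y - 1).
Expand and collect terms: 2y² - 8y = 0.
Factor or apply the quadratic formula: y = 4 or y = 0.
Neither value makes a denominator zero (y ≠ -1, y ≠ 1), so both are valid.

y = 0 or y = 4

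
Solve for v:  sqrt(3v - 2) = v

Square both sides: 3v - 2 = (v)^2.
Expand and rearrange: v^2 - 3v + 2 = 0.
Solving gives v = 2 or v = 1.
Check each candidate in the original equation:
  v = 2: sqrt(4) = 2, while v = 2 — valid.
  v = 1: sqrt(1) = 1, while v = 1 — valid.

v = 1 or v = 2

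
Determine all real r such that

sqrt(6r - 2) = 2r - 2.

Square both sides: 6r - 2 = (2r - 2)^2.
Expand and rearrange: 4r^2 - 14r + 6 = 0.
Solving gives r = 3 or r = 0.5.
Check each candidate in the original equation:
  r = 3: sqrt(16) = 4, while 2r - 2 = 4 — valid.
  r = 0.5: sqrt(1) = 1, while 2r - 2 = -1 — extraneous.

r = 3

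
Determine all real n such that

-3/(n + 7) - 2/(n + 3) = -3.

n = -6.1736 or n = -2.1597

Multiply both sides by (n + 7)(n + 3):
-3(n + 3) - 2(n + 7) = -3(n + 7)(n + 3).
Expand and collect terms: -3n² - 25n - 40 = 0.
By the quadratic formula, n = (25 ± √145) / -6, so n ≈ -6.1736 or n ≈ -2.1597.
Neither value makes a denominator zero (n ≠ -7, n ≠ -3), so both are valid.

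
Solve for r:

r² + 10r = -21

Bring every term to one side: r² + 10r + 21 = 0.
Factor: (r + 3)(r + 7) = 0.
So r = -3 or r = -7.

r = -7 or r = -3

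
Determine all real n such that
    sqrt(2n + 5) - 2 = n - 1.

n = 2

Isolate the radical: sqrt(2n + 5) = n + 1.
Square both sides: 2n + 5 = (n + 1)^2.
Expand and rearrange: n^2 - 4 = 0.
Solving gives n = 2 or n = -2.
Check each candidate in the original equation:
  n = 2: sqrt(9) = 3, while n + 1 = 3 — valid.
  n = -2: sqrt(1) = 1, while n + 1 = -1 — extraneous.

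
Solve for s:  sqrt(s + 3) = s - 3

s = 6

Square both sides: s + 3 = (s - 3)^2.
Expand and rearrange: s^2 - 7s + 6 = 0.
Solving gives s = 6 or s = 1.
Check each candidate in the original equation:
  s = 6: sqrt(9) = 3, while s - 3 = 3 — valid.
  s = 1: sqrt(4) = 2, while s - 3 = -2 — extraneous.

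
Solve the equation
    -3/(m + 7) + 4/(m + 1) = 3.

m = -7.8368 or m = 0.1701

Multiply both sides by (m + 7)(m + 1):
-3(m + 1) + 4(m + 7) = 3(m + 7)(m + 1).
Expand and collect terms: 3m² + 23m - 4 = 0.
By the quadratic formula, m = (-23 ± √577) / 6, so m ≈ 0.1701 or m ≈ -7.8368.
Neither value makes a denominator zero (m ≠ -7, m ≠ -1), so both are valid.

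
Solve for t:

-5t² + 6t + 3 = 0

t = -0.3798 or t = 1.5798

Discriminant: (6)² − 4·(-5)·3 = 96.
Quadratic formula: t = (-6 ± √96) / (-10).
So t = 3/5 - 2·√(6)/5 ≈ -0.3798 or t = 3/5 + 2·√(6)/5 ≈ 1.5798.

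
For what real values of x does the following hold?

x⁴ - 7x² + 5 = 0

x = -2.4885 or x = -0.8986 or x = 0.8986 or x = 2.4885

Let u = x². The equation becomes u² - 7u + 5 = 0.
By the quadratic formula, u = √(29)/2 + 7/2 or u = 7/2 - √(29)/2.
x² = √(29)/2 + 7/2 gives x = ±√(√(29)/2 + 7/2) ≈ ±2.4885.
x² = 7/2 - √(29)/2 gives x = ±√(7/2 - √(29)/2) ≈ ±0.8986.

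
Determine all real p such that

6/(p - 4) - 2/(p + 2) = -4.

p = -1.3028 or p = 2.3028

Multiply both sides by (p - 4)(p + 2):
6(p + 2) - 2(p - 4) = -4(p - 4)(p + 2).
Expand and collect terms: -4p² + 4p + 12 = 0.
By the quadratic formula, p = (-4 ± √208) / -8, so p ≈ -1.3028 or p ≈ 2.3028.
Neither value makes a denominator zero (p ≠ 4, p ≠ -2), so both are valid.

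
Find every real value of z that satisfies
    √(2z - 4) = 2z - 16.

z = 10

Square both sides: 2z - 4 = (2z - 16)².
Expand and rearrange: 4z² - 66z + 260 = 0.
Solving gives z = 10 or z = 6.5.
Check each candidate in the original equation:
  z = 10: √(16) = 4, while 2z - 16 = 4 — valid.
  z = 6.5: √(9) = 3, while 2z - 16 = -3 — extraneous.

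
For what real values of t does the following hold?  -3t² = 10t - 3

t = -3.6103 or t = 0.277

Rearrange to standard form: -3t² - 10t + 3 = 0.
Discriminant: (-10)² − 4·(-3)·3 = 136.
Quadratic formula: t = (10 ± √136) / (-6).
So t = -√(34)/3 - 5/3 ≈ -3.6103 or t = -5/3 + √(34)/3 ≈ 0.277.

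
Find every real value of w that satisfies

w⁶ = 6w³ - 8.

Let u = w³. The equation becomes u² - 6u + 8 = 0.
Factor: (u - 4)(u - 2) = 0, so u = 4 or u = 2.
w³ = 4 gives w = ∛(4) ≈ 1.5874.
w³ = 2 gives w = ∛(2) ≈ 1.2599.

w = 1.2599 or w = 1.5874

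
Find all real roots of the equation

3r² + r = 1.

r = -0.7676 or r = 0.4343

Rearrange to standard form: 3r² + r - 1 = 0.
Discriminant: (1)² − 4·3·(-1) = 13.
Quadratic formula: r = (-1 ± √13) / 6.
So r = -1/6 + √(13)/6 ≈ 0.4343 or r = -√(13)/6 - 1/6 ≈ -0.7676.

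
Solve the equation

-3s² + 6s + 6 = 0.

Discriminant: (6)² − 4·(-3)·6 = 108.
Quadratic formula: s = (-6 ± √108) / (-6).
So s = 1 - √(3) ≈ -0.7321 or s = 1 + √(3) ≈ 2.7321.

s = -0.7321 or s = 2.7321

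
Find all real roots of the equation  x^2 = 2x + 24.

x = -4 or x = 6

Bring every term to one side: x^2 - 2x - 24 = 0.
Factor: (x + 4)(x - 6) = 0.
So x = -4 or x = 6.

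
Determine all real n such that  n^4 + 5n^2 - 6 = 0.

n = -1 or n = 1

Let u = n^2. The equation becomes u^2 + 5u - 6 = 0.
Factor: (u + 6)(u - 1) = 0, so u = -6 or u = 1.
n^2 = -6 < 0 has no real solution.
n^2 = 1 gives n = +/-1.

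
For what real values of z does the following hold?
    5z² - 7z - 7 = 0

z = -0.6748 or z = 2.0748

Discriminant: (-7)² − 4·5·(-7) = 189.
Quadratic formula: z = (7 ± √189) / 10.
So z = 7/10 + 3·√(21)/10 ≈ 2.0748 or z = 7/10 - 3·√(21)/10 ≈ -0.6748.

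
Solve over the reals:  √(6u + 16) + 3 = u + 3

Isolate the radical: √(6u + 16) = u.
Square both sides: 6u + 16 = (u)².
Expand and rearrange: u² - 6u - 16 = 0.
Solving gives u = 8 or u = -2.
Check each candidate in the original equation:
  u = 8: √(64) = 8, while u = 8 — valid.
  u = -2: √(4) = 2, while u = -2 — extraneous.

u = 8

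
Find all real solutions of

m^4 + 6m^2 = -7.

No real solutions.

Let u = m^2. The equation becomes u^2 + 6u + 7 = 0.
By the quadratic formula, u = -3 + sqrt(2) or u = -3 - sqrt(2).
m^2 = -3 + sqrt(2) < 0 has no real solution.
m^2 = -3 - sqrt(2) < 0 has no real solution.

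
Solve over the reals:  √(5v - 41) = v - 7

v = 9 or v = 10

Square both sides: 5v - 41 = (v - 7)².
Expand and rearrange: v² - 19v + 90 = 0.
Solving gives v = 10 or v = 9.
Check each candidate in the original equation:
  v = 10: √(9) = 3, while v - 7 = 3 — valid.
  v = 9: √(4) = 2, while v - 7 = 2 — valid.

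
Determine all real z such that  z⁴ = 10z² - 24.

Let u = z². The equation becomes u² - 10u + 24 = 0.
Factor: (u - 6)(u - 4) = 0, so u = 6 or u = 4.
z² = 6 gives z = ±√(6) ≈ ±2.4495.
z² = 4 gives z = ±2.

z = -2.4495 or z = -2 or z = 2 or z = 2.4495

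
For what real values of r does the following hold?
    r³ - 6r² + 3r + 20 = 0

r = -1.4495 or r = 3.4495 or r = 4

Possible rational roots are divisors of 20. Testing r = 4 gives 0, so (r - 4) is a factor.
Divide: r³ - 6r² + 3r + 20 = (r - 4)(r² - 2r - 5).
Apply the quadratic formula to r² - 2r - 5 = 0: r = (2 ± √24)/2, i.e. r ≈ 3.4495 or r ≈ -1.4495.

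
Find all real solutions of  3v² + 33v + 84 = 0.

Factor: 3(v + 7)(v + 4) = 0.
So v = -7 or v = -4.

v = -7 or v = -4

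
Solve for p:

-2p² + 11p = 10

Rearrange to standard form: -2p² + 11p - 10 = 0.
Discriminant: (11)² − 4·(-2)·(-10) = 41.
Quadratic formula: p = (-11 ± √41) / (-4).
So p = 11/4 - √(41)/4 ≈ 1.1492 or p = √(41)/4 + 11/4 ≈ 4.3508.

p = 1.1492 or p = 4.3508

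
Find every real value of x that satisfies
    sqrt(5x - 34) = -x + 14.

x = 10

Square both sides: 5x - 34 = (-x + 14)^2.
Expand and rearrange: x^2 - 33x + 230 = 0.
Solving gives x = 23 or x = 10.
Check each candidate in the original equation:
  x = 23: sqrt(81) = 9, while -x + 14 = -9 — extraneous.
  x = 10: sqrt(16) = 4, while -x + 14 = 4 — valid.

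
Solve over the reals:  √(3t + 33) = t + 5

t = 1

Square both sides: 3t + 33 = (t + 5)².
Expand and rearrange: t² + 7t - 8 = 0.
Solving gives t = 1 or t = -8.
Check each candidate in the original equation:
  t = 1: √(36) = 6, while t + 5 = 6 — valid.
  t = -8: √(9) = 3, while t + 5 = -3 — extraneous.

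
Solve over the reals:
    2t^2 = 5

Rearrange to standard form: 2t^2 - 5 = 0.
Discriminant: (0)^2 - 4*2*(-5) = 40.
Quadratic formula: t = (0 +/- sqrt(40)) / 4.
So t = sqrt(10)/2 ~= 1.5811 or t = -sqrt(10)/2 ~= -1.5811.

t = -1.5811 or t = 1.5811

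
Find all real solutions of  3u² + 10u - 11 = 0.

u = -4.2053 or u = 0.8719

Discriminant: (10)² − 4·3·(-11) = 232.
Quadratic formula: u = (-10 ± √232) / 6.
So u = -5/3 + √(58)/3 ≈ 0.8719 or u = -√(58)/3 - 5/3 ≈ -4.2053.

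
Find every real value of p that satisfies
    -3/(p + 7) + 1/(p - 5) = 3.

p = -7.975 or p = 5.3083

Multiply both sides by (p + 7)(p - 5):
-3(p - 5) + (p + 7) = 3(p + 7)(p - 5).
Expand and collect terms: 3p² + 8p - 127 = 0.
By the quadratic formula, p = (-8 ± √1588) / 6, so p ≈ 5.3083 or p ≈ -7.975.
Neither value makes a denominator zero (p ≠ -7, p ≠ 5), so both are valid.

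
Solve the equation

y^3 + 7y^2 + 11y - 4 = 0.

y = -4 or y = -3.3028 or y = 0.3028

Possible rational roots are divisors of -4. Testing y = -4 gives 0, so (y + 4) is a factor.
Divide: y^3 + 7y^2 + 11y - 4 = (y + 4)(y^2 + 3y - 1).
Apply the quadratic formula to y^2 + 3y - 1 = 0: y = (-3 +/- sqrt(13))/2, i.e. y ~= 0.3028 or y ~= -3.3028.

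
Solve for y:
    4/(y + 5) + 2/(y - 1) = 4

y = -4.0895 or y = 1.5895

Multiply both sides by (y + 5)(y - 1):
4(y - 1) + 2(y + 5) = 4(y + 5)(y - 1).
Expand and collect terms: 4y² + 10y - 26 = 0.
By the quadratic formula, y = (-10 ± √516) / 8, so y ≈ 1.5895 or y ≈ -4.0895.
Neither value makes a denominator zero (y ≠ -5, y ≠ 1), so both are valid.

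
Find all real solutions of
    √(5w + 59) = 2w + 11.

Square both sides: 5w + 59 = (2w + 11)².
Expand and rearrange: 4w² + 39w + 62 = 0.
Solving gives w = -2 or w = -7.75.
Check each candidate in the original equation:
  w = -2: √(49) = 7, while 2w + 11 = 7 — valid.
  w = -7.75: √(20.25) = 4.5, while 2w + 11 = -4.5 — extraneous.

w = -2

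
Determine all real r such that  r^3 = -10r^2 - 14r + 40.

Rearrange: r^3 + 10r^2 + 14r - 40 = 0.
Possible rational roots are divisors of -40. Testing r = -4 gives 0, so (r + 4) is a factor.
Divide: r^3 + 10r^2 + 14r - 40 = (r + 4)(r^2 + 6r - 10).
Apply the quadratic formula to r^2 + 6r - 10 = 0: r = (-6 +/- sqrt(76))/2, i.e. r ~= 1.3589 or r ~= -7.3589.

r = -7.3589 or r = -4 or r = 1.3589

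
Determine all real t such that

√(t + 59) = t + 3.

Square both sides: t + 59 = (t + 3)².
Expand and rearrange: t² + 5t - 50 = 0.
Solving gives t = 5 or t = -10.
Check each candidate in the original equation:
  t = 5: √(64) = 8, while t + 3 = 8 — valid.
  t = -10: √(49) = 7, while t + 3 = -7 — extraneous.

t = 5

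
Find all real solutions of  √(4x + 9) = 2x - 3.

Square both sides: 4x + 9 = (2x - 3)².
Expand and rearrange: 4x² - 16x = 0.
Solving gives x = 4 or x = 0.
Check each candidate in the original equation:
  x = 4: √(25) = 5, while 2x - 3 = 5 — valid.
  x = 0: √(9) = 3, while 2x - 3 = -3 — extraneous.

x = 4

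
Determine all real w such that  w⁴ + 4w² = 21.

w = -1.7321 or w = 1.7321

Let u = w². The equation becomes u² + 4u - 21 = 0.
Factor: (u - 3)(u + 7) = 0, so u = 3 or u = -7.
w² = 3 gives w = ±√(3) ≈ ±1.7321.
w² = -7 < 0 has no real solution.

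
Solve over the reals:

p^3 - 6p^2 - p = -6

Rearrange: p^3 - 6p^2 - p + 6 = 0.
Possible rational roots are divisors of 6. Testing p = 1 gives 0, so (p - 1) is a factor.
Divide: p^3 - 6p^2 - p + 6 = (p - 1)(p^2 - 5p - 6).
Factor the quadratic: p = 6 or p = -1.

p = -1 or p = 1 or p = 6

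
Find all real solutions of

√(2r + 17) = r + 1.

r = 4

Square both sides: 2r + 17 = (r + 1)².
Expand and rearrange: r² - 16 = 0.
Solving gives r = 4 or r = -4.
Check each candidate in the original equation:
  r = 4: √(25) = 5, while r + 1 = 5 — valid.
  r = -4: √(9) = 3, while r + 1 = -3 — extraneous.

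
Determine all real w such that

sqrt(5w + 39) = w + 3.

Square both sides: 5w + 39 = (w + 3)^2.
Expand and rearrange: w^2 + w - 30 = 0.
Solving gives w = 5 or w = -6.
Check each candidate in the original equation:
  w = 5: sqrt(64) = 8, while w + 3 = 8 — valid.
  w = -6: sqrt(9) = 3, while w + 3 = -3 — extraneous.

w = 5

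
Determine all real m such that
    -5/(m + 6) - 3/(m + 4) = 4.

Multiply both sides by (m + 6)(m + 4):
-5(m + 4) - 3(m + 6) = 4(m + 6)(m + 4).
Expand and collect terms: 4m^2 + 48m + 134 = 0.
By the quadratic formula, m = (-48 +/- sqrt(160)) / 8, so m ~= -4.4189 or m ~= -7.5811.
Neither value makes a denominator zero (m != -6, m != -4), so both are valid.

m = -7.5811 or m = -4.4189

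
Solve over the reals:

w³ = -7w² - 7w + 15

Rearrange: w³ + 7w² + 7w - 15 = 0.
Possible rational roots are divisors of -15. Testing w = -3 gives 0, so (w + 3) is a factor.
Divide: w³ + 7w² + 7w - 15 = (w + 3)(w² + 4w - 5).
Factor the quadratic: w = 1 or w = -5.

w = -5 or w = -3 or w = 1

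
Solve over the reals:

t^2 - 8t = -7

t = 1 or t = 7

Bring every term to one side: t^2 - 8t + 7 = 0.
Factor: (t - 7)(t - 1) = 0.
So t = 7 or t = 1.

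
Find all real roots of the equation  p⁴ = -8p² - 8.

No real solutions.

Let u = p². The equation becomes u² + 8u + 8 = 0.
By the quadratic formula, u = -4 + 2·√(2) or u = -4 - 2·√(2).
p² = -4 + 2·√(2) < 0 has no real solution.
p² = -4 - 2·√(2) < 0 has no real solution.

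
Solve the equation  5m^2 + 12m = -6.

m = -1.6899 or m = -0.7101

Rearrange to standard form: 5m^2 + 12m + 6 = 0.
Discriminant: (12)^2 - 4*5*6 = 24.
Quadratic formula: m = (-12 +/- sqrt(24)) / 10.
So m = -6/5 + sqrt(6)/5 ~= -0.7101 or m = -6/5 - sqrt(6)/5 ~= -1.6899.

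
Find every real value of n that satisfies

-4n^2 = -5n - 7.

Rearrange to standard form: -4n^2 + 5n + 7 = 0.
Discriminant: (5)^2 - 4*(-4)*7 = 137.
Quadratic formula: n = (-5 +/- sqrt(137)) / (-8).
So n = 5/8 - sqrt(137)/8 ~= -0.8381 or n = 5/8 + sqrt(137)/8 ~= 2.0881.

n = -0.8381 or n = 2.0881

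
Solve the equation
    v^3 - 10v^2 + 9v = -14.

v = -0.7958 or v = 2 or v = 8.7958

Rearrange: v^3 - 10v^2 + 9v + 14 = 0.
Possible rational roots are divisors of 14. Testing v = 2 gives 0, so (v - 2) is a factor.
Divide: v^3 - 10v^2 + 9v + 14 = (v - 2)(v^2 - 8v - 7).
Apply the quadratic formula to v^2 - 8v - 7 = 0: v = (8 +/- sqrt(92))/2, i.e. v ~= 8.7958 or v ~= -0.7958.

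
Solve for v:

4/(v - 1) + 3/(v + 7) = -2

v = -8.8807 or v = -0.6193

Multiply both sides by (v - 1)(v + 7):
4(v + 7) + 3(v - 1) = -2(v - 1)(v + 7).
Expand and collect terms: -2v^2 - 19v - 11 = 0.
By the quadratic formula, v = (19 +/- sqrt(273)) / -4, so v ~= -8.8807 or v ~= -0.6193.
Neither value makes a denominator zero (v != 1, v != -7), so both are valid.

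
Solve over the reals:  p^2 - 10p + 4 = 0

p = 0.4174 or p = 9.5826

Discriminant: (-10)^2 - 4*1*4 = 84.
Quadratic formula: p = (10 +/- sqrt(84)) / 2.
So p = sqrt(21) + 5 ~= 9.5826 or p = 5 - sqrt(21) ~= 0.4174.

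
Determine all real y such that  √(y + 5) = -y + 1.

Square both sides: y + 5 = (-y + 1)².
Expand and rearrange: y² - 3y - 4 = 0.
Solving gives y = 4 or y = -1.
Check each candidate in the original equation:
  y = 4: √(9) = 3, while -y + 1 = -3 — extraneous.
  y = -1: √(4) = 2, while -y + 1 = 2 — valid.

y = -1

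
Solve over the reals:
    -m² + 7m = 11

Rearrange to standard form: -m² + 7m - 11 = 0.
Discriminant: (7)² − 4·(-1)·(-11) = 5.
Quadratic formula: m = (-7 ± √5) / (-2).
So m = 7/2 - √(5)/2 ≈ 2.382 or m = √(5)/2 + 7/2 ≈ 4.618.

m = 2.382 or m = 4.618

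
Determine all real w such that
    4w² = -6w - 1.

w = -1.309 or w = -0.191

Rearrange to standard form: 4w² + 6w + 1 = 0.
Discriminant: (6)² − 4·4·1 = 20.
Quadratic formula: w = (-6 ± √20) / 8.
So w = -3/4 + √(5)/4 ≈ -0.191 or w = -3/4 - √(5)/4 ≈ -1.309.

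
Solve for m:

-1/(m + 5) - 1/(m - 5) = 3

m = -5.3444 or m = 4.6778

Multiply both sides by (m + 5)(m - 5):
-(m - 5) - (m + 5) = 3(m + 5)(m - 5).
Expand and collect terms: 3m^2 + 2m - 75 = 0.
By the quadratic formula, m = (-2 +/- sqrt(904)) / 6, so m ~= 4.6778 or m ~= -5.3444.
Neither value makes a denominator zero (m != -5, m != 5), so both are valid.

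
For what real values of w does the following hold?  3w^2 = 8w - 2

Rearrange to standard form: 3w^2 - 8w + 2 = 0.
Discriminant: (-8)^2 - 4*3*2 = 40.
Quadratic formula: w = (8 +/- sqrt(40)) / 6.
So w = sqrt(10)/3 + 4/3 ~= 2.3874 or w = 4/3 - sqrt(10)/3 ~= 0.2792.

w = 0.2792 or w = 2.3874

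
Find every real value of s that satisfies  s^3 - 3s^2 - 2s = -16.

s = -2

Rearrange: s^3 - 3s^2 - 2s + 16 = 0.
Possible rational roots are divisors of 16. Testing s = -2 gives 0, so (s + 2) is a factor.
Divide: s^3 - 3s^2 - 2s + 16 = (s + 2)(s^2 - 5s + 8).
The quadratic s^2 - 5s + 8 has discriminant -7 < 0, so no further real roots.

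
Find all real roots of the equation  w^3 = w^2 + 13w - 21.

w = -3.8284 or w = 1.8284 or w = 3

Rearrange: w^3 - w^2 - 13w + 21 = 0.
Possible rational roots are divisors of 21. Testing w = 3 gives 0, so (w - 3) is a factor.
Divide: w^3 - w^2 - 13w + 21 = (w - 3)(w^2 + 2w - 7).
Apply the quadratic formula to w^2 + 2w - 7 = 0: w = (-2 +/- sqrt(32))/2, i.e. w ~= 1.8284 or w ~= -3.8284.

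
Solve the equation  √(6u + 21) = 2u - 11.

u = 10

Square both sides: 6u + 21 = (2u - 11)².
Expand and rearrange: 4u² - 50u + 100 = 0.
Solving gives u = 10 or u = 2.5.
Check each candidate in the original equation:
  u = 10: √(81) = 9, while 2u - 11 = 9 — valid.
  u = 2.5: √(36) = 6, while 2u - 11 = -6 — extraneous.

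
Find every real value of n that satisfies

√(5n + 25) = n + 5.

n = -5 or n = 0

Square both sides: 5n + 25 = (n + 5)².
Expand and rearrange: n² + 5n = 0.
Solving gives n = 0 or n = -5.
Check each candidate in the original equation:
  n = 0: √(25) = 5, while n + 5 = 5 — valid.
  n = -5: √(0) = 0, while n + 5 = 0 — valid.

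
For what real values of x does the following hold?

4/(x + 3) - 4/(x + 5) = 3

Multiply both sides by (x + 3)(x + 5):
4(x + 5) - 4(x + 3) = 3(x + 3)(x + 5).
Expand and collect terms: 3x² + 24x + 37 = 0.
By the quadratic formula, x = (-24 ± √132) / 6, so x ≈ -2.0851 or x ≈ -5.9149.
Neither value makes a denominator zero (x ≠ -3, x ≠ -5), so both are valid.

x = -5.9149 or x = -2.0851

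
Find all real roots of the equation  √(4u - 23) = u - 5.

Square both sides: 4u - 23 = (u - 5)².
Expand and rearrange: u² - 14u + 48 = 0.
Solving gives u = 8 or u = 6.
Check each candidate in the original equation:
  u = 8: √(9) = 3, while u - 5 = 3 — valid.
  u = 6: √(1) = 1, while u - 5 = 1 — valid.

u = 6 or u = 8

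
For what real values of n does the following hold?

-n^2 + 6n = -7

Bring every term to one side: -n^2 + 6n + 7 = 0.
Factor: -1(n - 7)(n + 1) = 0.
So n = 7 or n = -1.

n = -1 or n = 7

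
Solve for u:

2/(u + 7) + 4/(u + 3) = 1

Multiply both sides by (u + 7)(u + 3):
2(u + 3) + 4(u + 7) = (u + 7)(u + 3).
Expand and collect terms: u² + 4u - 13 = 0.
By the quadratic formula, u = (-4 ± √68) / 2, so u ≈ 2.1231 or u ≈ -6.1231.
Neither value makes a denominator zero (u ≠ -7, u ≠ -3), so both are valid.

u = -6.1231 or u = 2.1231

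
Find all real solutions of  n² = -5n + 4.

Rearrange to standard form: n² + 5n - 4 = 0.
Discriminant: (5)² − 4·1·(-4) = 41.
Quadratic formula: n = (-5 ± √41) / 2.
So n = -5/2 + √(41)/2 ≈ 0.7016 or n = -√(41)/2 - 5/2 ≈ -5.7016.

n = -5.7016 or n = 0.7016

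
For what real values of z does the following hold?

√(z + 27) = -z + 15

z = 9

Square both sides: z + 27 = (-z + 15)².
Expand and rearrange: z² - 31z + 198 = 0.
Solving gives z = 22 or z = 9.
Check each candidate in the original equation:
  z = 22: √(49) = 7, while -z + 15 = -7 — extraneous.
  z = 9: √(36) = 6, while -z + 15 = 6 — valid.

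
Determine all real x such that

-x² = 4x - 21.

x = -7 or x = 3

Bring every term to one side: -x² - 4x + 21 = 0.
Factor: -1(x - 3)(x + 7) = 0.
So x = 3 or x = -7.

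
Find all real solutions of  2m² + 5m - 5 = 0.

Discriminant: (5)² − 4·2·(-5) = 65.
Quadratic formula: m = (-5 ± √65) / 4.
So m = -5/4 + √(65)/4 ≈ 0.7656 or m = -√(65)/4 - 5/4 ≈ -3.2656.

m = -3.2656 or m = 0.7656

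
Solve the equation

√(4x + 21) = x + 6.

Square both sides: 4x + 21 = (x + 6)².
Expand and rearrange: x² + 8x + 15 = 0.
Solving gives x = -3 or x = -5.
Check each candidate in the original equation:
  x = -3: √(9) = 3, while x + 6 = 3 — valid.
  x = -5: √(1) = 1, while x + 6 = 1 — valid.

x = -5 or x = -3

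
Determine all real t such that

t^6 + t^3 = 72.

t = -2.0801 or t = 2

Let u = t^3. The equation becomes u^2 + u - 72 = 0.
Factor: (u + 9)(u - 8) = 0, so u = -9 or u = 8.
t^3 = -9 gives t = -(9)^(1/3) ~= -2.0801.
t^3 = 8 gives t = 2.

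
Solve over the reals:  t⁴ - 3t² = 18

t = -2.4495 or t = 2.4495

Let u = t². The equation becomes u² - 3u - 18 = 0.
Factor: (u - 6)(u + 3) = 0, so u = 6 or u = -3.
t² = 6 gives t = ±√(6) ≈ ±2.4495.
t² = -3 < 0 has no real solution.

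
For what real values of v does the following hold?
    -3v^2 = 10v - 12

Rearrange to standard form: -3v^2 - 10v + 12 = 0.
Discriminant: (-10)^2 - 4*(-3)*12 = 244.
Quadratic formula: v = (10 +/- sqrt(244)) / (-6).
So v = -sqrt(61)/3 - 5/3 ~= -4.2701 or v = -5/3 + sqrt(61)/3 ~= 0.9367.

v = -4.2701 or v = 0.9367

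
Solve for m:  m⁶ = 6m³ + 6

Let u = m³. The equation becomes u² - 6u - 6 = 0.
By the quadratic formula, u = 3 + √(15) or u = 3 - √(15).
m³ = 3 + √(15) gives m = ∛(3 + √(15)) ≈ 1.9013.
m³ = 3 - √(15) gives m = -∛(-3 + √(15)) ≈ -0.9557.

m = -0.9557 or m = 1.9013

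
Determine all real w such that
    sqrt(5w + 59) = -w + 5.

Square both sides: 5w + 59 = (-w + 5)^2.
Expand and rearrange: w^2 - 15w - 34 = 0.
Solving gives w = 17 or w = -2.
Check each candidate in the original equation:
  w = 17: sqrt(144) = 12, while -w + 5 = -12 — extraneous.
  w = -2: sqrt(49) = 7, while -w + 5 = 7 — valid.

w = -2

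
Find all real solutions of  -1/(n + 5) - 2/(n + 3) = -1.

n = -4.5616 or n = -0.4384

Multiply both sides by (n + 5)(n + 3):
-(n + 3) - 2(n + 5) = -(n + 5)(n + 3).
Expand and collect terms: -n² - 5n - 2 = 0.
By the quadratic formula, n = (5 ± √17) / -2, so n ≈ -4.5616 or n ≈ -0.4384.
Neither value makes a denominator zero (n ≠ -5, n ≠ -3), so both are valid.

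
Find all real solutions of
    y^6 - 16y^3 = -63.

Let u = y^3. The equation becomes u^2 - 16u + 63 = 0.
Factor: (u - 9)(u - 7) = 0, so u = 9 or u = 7.
y^3 = 9 gives y = (9)^(1/3) ~= 2.0801.
y^3 = 7 gives y = (7)^(1/3) ~= 1.9129.

y = 1.9129 or y = 2.0801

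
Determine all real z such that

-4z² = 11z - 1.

Rearrange to standard form: -4z² - 11z + 1 = 0.
Discriminant: (-11)² − 4·(-4)·1 = 137.
Quadratic formula: z = (11 ± √137) / (-8).
So z = -√(137)/8 - 11/8 ≈ -2.8381 or z = -11/8 + √(137)/8 ≈ 0.0881.

z = -2.8381 or z = 0.0881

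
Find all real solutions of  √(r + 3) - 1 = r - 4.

Isolate the radical: √(r + 3) = r - 3.
Square both sides: r + 3 = (r - 3)².
Expand and rearrange: r² - 7r + 6 = 0.
Solving gives r = 6 or r = 1.
Check each candidate in the original equation:
  r = 6: √(9) = 3, while r - 3 = 3 — valid.
  r = 1: √(4) = 2, while r - 3 = -2 — extraneous.

r = 6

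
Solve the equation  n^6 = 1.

n = -1 or n = 1

Let u = n^3. The equation becomes u^2 - 1 = 0.
Factor: (u + 1)(u - 1) = 0, so u = -1 or u = 1.
n^3 = -1 gives n = -1.
n^3 = 1 gives n = 1.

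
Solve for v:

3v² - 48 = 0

Factor: 3(v - 4)(v + 4) = 0.
So v = 4 or v = -4.

v = -4 or v = 4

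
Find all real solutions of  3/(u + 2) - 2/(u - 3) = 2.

u = 0.5 or u = 1

Multiply both sides by (u + 2)(u - 3):
3(u - 3) - 2(u + 2) = 2(u + 2)(u - 3).
Expand and collect terms: 2u^2 - 3u + 1 = 0.
Factor or apply the quadratic formula: u = 1 or u = 0.5.
Neither value makes a denominator zero (u != -2, u != 3), so both are valid.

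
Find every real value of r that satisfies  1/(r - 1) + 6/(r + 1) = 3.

Multiply both sides by (r - 1)(r + 1):
(r + 1) + 6(r - 1) = 3(r - 1)(r + 1).
Expand and collect terms: 3r^2 - 7r + 2 = 0.
Factor or apply the quadratic formula: r = 2 or r = 0.3333.
Neither value makes a denominator zero (r != 1, r != -1), so both are valid.

r = 0.3333 or r = 2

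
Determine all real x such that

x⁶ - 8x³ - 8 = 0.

x = -0.9651 or x = 2.0723

Let u = x³. The equation becomes u² - 8u - 8 = 0.
By the quadratic formula, u = 4 + 2·√(6) or u = 4 - 2·√(6).
x³ = 4 + 2·√(6) gives x = ∛(4 + 2·√(6)) ≈ 2.0723.
x³ = 4 - 2·√(6) gives x = -∛(-4 + 2·√(6)) ≈ -0.9651.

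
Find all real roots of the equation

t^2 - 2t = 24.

Bring every term to one side: t^2 - 2t - 24 = 0.
Factor: (t + 4)(t - 6) = 0.
So t = -4 or t = 6.

t = -4 or t = 6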